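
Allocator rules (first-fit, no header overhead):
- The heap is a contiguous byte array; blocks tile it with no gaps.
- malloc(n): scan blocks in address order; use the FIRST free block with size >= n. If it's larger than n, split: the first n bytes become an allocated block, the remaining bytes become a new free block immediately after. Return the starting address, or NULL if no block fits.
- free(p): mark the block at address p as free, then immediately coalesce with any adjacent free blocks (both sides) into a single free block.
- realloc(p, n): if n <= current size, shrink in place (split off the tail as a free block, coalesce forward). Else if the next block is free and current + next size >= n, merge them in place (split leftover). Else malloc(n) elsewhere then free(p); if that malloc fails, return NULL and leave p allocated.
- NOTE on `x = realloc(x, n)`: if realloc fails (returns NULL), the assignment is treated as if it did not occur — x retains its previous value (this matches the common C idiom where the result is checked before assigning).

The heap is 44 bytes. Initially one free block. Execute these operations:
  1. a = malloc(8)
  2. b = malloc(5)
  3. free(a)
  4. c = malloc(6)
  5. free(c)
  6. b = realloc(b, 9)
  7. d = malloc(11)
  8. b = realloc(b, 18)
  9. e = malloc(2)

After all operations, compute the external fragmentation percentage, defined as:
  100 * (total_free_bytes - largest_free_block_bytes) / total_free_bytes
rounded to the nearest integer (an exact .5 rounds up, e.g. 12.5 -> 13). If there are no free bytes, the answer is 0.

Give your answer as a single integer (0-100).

Op 1: a = malloc(8) -> a = 0; heap: [0-7 ALLOC][8-43 FREE]
Op 2: b = malloc(5) -> b = 8; heap: [0-7 ALLOC][8-12 ALLOC][13-43 FREE]
Op 3: free(a) -> (freed a); heap: [0-7 FREE][8-12 ALLOC][13-43 FREE]
Op 4: c = malloc(6) -> c = 0; heap: [0-5 ALLOC][6-7 FREE][8-12 ALLOC][13-43 FREE]
Op 5: free(c) -> (freed c); heap: [0-7 FREE][8-12 ALLOC][13-43 FREE]
Op 6: b = realloc(b, 9) -> b = 8; heap: [0-7 FREE][8-16 ALLOC][17-43 FREE]
Op 7: d = malloc(11) -> d = 17; heap: [0-7 FREE][8-16 ALLOC][17-27 ALLOC][28-43 FREE]
Op 8: b = realloc(b, 18) -> NULL (b unchanged); heap: [0-7 FREE][8-16 ALLOC][17-27 ALLOC][28-43 FREE]
Op 9: e = malloc(2) -> e = 0; heap: [0-1 ALLOC][2-7 FREE][8-16 ALLOC][17-27 ALLOC][28-43 FREE]
Free blocks: [6 16] total_free=22 largest=16 -> 100*(22-16)/22 = 600/22 ≈ 27.273 -> rounds to 27

Answer: 27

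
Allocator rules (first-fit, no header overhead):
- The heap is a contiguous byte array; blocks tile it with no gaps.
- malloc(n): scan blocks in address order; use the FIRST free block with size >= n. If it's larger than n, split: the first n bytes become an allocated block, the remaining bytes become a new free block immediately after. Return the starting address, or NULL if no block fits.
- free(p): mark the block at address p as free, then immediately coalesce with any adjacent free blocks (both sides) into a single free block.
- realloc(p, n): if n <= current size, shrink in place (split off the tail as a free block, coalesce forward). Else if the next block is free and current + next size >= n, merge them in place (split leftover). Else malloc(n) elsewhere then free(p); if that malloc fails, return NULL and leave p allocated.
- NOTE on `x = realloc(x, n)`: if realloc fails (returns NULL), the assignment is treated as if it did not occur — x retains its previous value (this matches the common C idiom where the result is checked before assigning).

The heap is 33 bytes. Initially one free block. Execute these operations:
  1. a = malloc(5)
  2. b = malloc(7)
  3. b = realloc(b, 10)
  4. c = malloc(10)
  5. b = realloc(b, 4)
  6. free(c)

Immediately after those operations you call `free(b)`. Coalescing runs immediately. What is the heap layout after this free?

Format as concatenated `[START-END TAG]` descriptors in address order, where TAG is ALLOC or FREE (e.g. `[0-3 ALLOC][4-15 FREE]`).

Op 1: a = malloc(5) -> a = 0; heap: [0-4 ALLOC][5-32 FREE]
Op 2: b = malloc(7) -> b = 5; heap: [0-4 ALLOC][5-11 ALLOC][12-32 FREE]
Op 3: b = realloc(b, 10) -> b = 5; heap: [0-4 ALLOC][5-14 ALLOC][15-32 FREE]
Op 4: c = malloc(10) -> c = 15; heap: [0-4 ALLOC][5-14 ALLOC][15-24 ALLOC][25-32 FREE]
Op 5: b = realloc(b, 4) -> b = 5; heap: [0-4 ALLOC][5-8 ALLOC][9-14 FREE][15-24 ALLOC][25-32 FREE]
Op 6: free(c) -> (freed c); heap: [0-4 ALLOC][5-8 ALLOC][9-32 FREE]
free(b): b = 5 -> block [5-8 ALLOC]; mark free, coalesce with adjacent free neighbors -> [0-4 ALLOC][5-32 FREE]

Answer: [0-4 ALLOC][5-32 FREE]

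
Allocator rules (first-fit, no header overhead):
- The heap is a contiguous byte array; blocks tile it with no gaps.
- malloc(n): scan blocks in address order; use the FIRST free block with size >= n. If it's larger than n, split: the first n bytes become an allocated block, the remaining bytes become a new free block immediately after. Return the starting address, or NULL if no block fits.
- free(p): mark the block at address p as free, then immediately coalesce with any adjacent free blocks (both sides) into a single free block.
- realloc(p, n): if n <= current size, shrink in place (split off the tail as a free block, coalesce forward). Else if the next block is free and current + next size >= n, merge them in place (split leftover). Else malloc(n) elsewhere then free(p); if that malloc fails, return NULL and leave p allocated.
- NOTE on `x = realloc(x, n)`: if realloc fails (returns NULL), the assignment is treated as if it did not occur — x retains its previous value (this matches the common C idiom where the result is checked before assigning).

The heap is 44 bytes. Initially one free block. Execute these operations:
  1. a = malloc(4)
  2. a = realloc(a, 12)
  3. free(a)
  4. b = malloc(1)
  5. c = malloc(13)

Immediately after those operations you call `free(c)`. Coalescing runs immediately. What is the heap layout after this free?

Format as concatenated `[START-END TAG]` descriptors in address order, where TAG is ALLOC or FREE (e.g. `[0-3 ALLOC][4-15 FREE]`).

Answer: [0-0 ALLOC][1-43 FREE]

Derivation:
Op 1: a = malloc(4) -> a = 0; heap: [0-3 ALLOC][4-43 FREE]
Op 2: a = realloc(a, 12) -> a = 0; heap: [0-11 ALLOC][12-43 FREE]
Op 3: free(a) -> (freed a); heap: [0-43 FREE]
Op 4: b = malloc(1) -> b = 0; heap: [0-0 ALLOC][1-43 FREE]
Op 5: c = malloc(13) -> c = 1; heap: [0-0 ALLOC][1-13 ALLOC][14-43 FREE]
free(c): c = 1 -> block [1-13 ALLOC]; mark free, coalesce with adjacent free neighbors -> [0-0 ALLOC][1-43 FREE]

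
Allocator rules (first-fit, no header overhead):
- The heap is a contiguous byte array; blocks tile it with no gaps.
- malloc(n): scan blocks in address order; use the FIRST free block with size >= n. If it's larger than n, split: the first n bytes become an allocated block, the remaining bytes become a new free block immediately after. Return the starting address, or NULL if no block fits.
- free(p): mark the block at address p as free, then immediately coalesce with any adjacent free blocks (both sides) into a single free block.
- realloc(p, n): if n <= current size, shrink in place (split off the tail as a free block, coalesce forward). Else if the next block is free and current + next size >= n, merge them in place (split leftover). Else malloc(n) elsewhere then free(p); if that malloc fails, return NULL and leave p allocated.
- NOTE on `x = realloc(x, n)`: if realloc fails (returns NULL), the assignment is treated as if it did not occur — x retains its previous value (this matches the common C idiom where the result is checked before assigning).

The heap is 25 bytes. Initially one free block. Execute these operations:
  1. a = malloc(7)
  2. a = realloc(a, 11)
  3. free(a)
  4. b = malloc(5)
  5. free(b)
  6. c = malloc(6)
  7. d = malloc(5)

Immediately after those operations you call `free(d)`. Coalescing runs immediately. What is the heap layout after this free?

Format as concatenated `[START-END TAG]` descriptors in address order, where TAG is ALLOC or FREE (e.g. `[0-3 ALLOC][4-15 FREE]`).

Answer: [0-5 ALLOC][6-24 FREE]

Derivation:
Op 1: a = malloc(7) -> a = 0; heap: [0-6 ALLOC][7-24 FREE]
Op 2: a = realloc(a, 11) -> a = 0; heap: [0-10 ALLOC][11-24 FREE]
Op 3: free(a) -> (freed a); heap: [0-24 FREE]
Op 4: b = malloc(5) -> b = 0; heap: [0-4 ALLOC][5-24 FREE]
Op 5: free(b) -> (freed b); heap: [0-24 FREE]
Op 6: c = malloc(6) -> c = 0; heap: [0-5 ALLOC][6-24 FREE]
Op 7: d = malloc(5) -> d = 6; heap: [0-5 ALLOC][6-10 ALLOC][11-24 FREE]
free(d): d = 6 -> block [6-10 ALLOC]; mark free, coalesce with adjacent free neighbors -> [0-5 ALLOC][6-24 FREE]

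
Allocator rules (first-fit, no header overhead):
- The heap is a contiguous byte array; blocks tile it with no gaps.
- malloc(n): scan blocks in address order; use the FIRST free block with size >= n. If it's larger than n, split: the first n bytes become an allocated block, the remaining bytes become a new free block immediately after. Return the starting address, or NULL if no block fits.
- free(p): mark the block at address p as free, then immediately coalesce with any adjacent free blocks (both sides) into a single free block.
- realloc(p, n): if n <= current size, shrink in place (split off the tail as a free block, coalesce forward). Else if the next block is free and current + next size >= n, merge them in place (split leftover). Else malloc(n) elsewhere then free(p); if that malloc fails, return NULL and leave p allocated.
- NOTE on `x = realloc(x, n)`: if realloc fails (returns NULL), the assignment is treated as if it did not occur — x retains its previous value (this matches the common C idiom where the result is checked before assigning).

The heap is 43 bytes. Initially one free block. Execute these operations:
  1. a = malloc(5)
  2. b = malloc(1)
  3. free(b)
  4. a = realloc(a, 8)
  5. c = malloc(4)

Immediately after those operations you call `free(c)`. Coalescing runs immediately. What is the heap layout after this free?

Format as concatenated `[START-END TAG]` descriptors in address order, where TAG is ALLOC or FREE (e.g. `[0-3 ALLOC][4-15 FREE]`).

Op 1: a = malloc(5) -> a = 0; heap: [0-4 ALLOC][5-42 FREE]
Op 2: b = malloc(1) -> b = 5; heap: [0-4 ALLOC][5-5 ALLOC][6-42 FREE]
Op 3: free(b) -> (freed b); heap: [0-4 ALLOC][5-42 FREE]
Op 4: a = realloc(a, 8) -> a = 0; heap: [0-7 ALLOC][8-42 FREE]
Op 5: c = malloc(4) -> c = 8; heap: [0-7 ALLOC][8-11 ALLOC][12-42 FREE]
free(c): c = 8 -> block [8-11 ALLOC]; mark free, coalesce with adjacent free neighbors -> [0-7 ALLOC][8-42 FREE]

Answer: [0-7 ALLOC][8-42 FREE]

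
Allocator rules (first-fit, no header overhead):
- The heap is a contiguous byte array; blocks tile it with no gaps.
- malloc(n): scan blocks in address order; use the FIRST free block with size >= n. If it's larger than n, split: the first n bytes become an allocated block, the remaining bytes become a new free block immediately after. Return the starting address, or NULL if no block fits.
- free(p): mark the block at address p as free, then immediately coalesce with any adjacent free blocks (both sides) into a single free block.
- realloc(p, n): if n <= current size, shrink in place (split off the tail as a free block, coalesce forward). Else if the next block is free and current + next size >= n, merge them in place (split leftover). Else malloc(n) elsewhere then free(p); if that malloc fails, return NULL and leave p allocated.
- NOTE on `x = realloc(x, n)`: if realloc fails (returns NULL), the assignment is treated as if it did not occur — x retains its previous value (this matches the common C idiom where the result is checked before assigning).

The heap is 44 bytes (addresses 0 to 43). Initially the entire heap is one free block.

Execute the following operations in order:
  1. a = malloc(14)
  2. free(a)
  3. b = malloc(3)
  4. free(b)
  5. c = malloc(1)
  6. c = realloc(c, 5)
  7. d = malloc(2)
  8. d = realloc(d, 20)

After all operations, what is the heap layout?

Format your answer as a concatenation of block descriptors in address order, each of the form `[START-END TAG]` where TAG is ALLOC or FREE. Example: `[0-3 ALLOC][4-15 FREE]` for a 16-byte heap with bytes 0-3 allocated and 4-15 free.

Answer: [0-4 ALLOC][5-24 ALLOC][25-43 FREE]

Derivation:
Op 1: a = malloc(14) -> a = 0; heap: [0-13 ALLOC][14-43 FREE]
Op 2: free(a) -> (freed a); heap: [0-43 FREE]
Op 3: b = malloc(3) -> b = 0; heap: [0-2 ALLOC][3-43 FREE]
Op 4: free(b) -> (freed b); heap: [0-43 FREE]
Op 5: c = malloc(1) -> c = 0; heap: [0-0 ALLOC][1-43 FREE]
Op 6: c = realloc(c, 5) -> c = 0; heap: [0-4 ALLOC][5-43 FREE]
Op 7: d = malloc(2) -> d = 5; heap: [0-4 ALLOC][5-6 ALLOC][7-43 FREE]
Op 8: d = realloc(d, 20) -> d = 5; heap: [0-4 ALLOC][5-24 ALLOC][25-43 FREE]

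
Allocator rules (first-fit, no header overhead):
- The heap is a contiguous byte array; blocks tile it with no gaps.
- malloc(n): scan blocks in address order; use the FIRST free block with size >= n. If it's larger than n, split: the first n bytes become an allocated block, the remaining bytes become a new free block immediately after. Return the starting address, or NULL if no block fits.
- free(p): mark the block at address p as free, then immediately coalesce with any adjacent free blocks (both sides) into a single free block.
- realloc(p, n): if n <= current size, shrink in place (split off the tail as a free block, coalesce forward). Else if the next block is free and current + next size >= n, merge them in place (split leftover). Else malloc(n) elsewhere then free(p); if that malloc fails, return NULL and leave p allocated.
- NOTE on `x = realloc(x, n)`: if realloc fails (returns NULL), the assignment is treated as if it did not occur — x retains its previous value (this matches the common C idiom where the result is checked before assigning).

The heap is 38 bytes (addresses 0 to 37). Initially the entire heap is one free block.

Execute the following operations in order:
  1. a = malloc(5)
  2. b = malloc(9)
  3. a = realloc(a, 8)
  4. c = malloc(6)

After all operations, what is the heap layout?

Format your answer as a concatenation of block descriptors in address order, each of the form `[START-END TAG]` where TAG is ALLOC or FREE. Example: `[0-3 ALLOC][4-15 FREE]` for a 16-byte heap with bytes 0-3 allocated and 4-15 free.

Op 1: a = malloc(5) -> a = 0; heap: [0-4 ALLOC][5-37 FREE]
Op 2: b = malloc(9) -> b = 5; heap: [0-4 ALLOC][5-13 ALLOC][14-37 FREE]
Op 3: a = realloc(a, 8) -> a = 14; heap: [0-4 FREE][5-13 ALLOC][14-21 ALLOC][22-37 FREE]
Op 4: c = malloc(6) -> c = 22; heap: [0-4 FREE][5-13 ALLOC][14-21 ALLOC][22-27 ALLOC][28-37 FREE]

Answer: [0-4 FREE][5-13 ALLOC][14-21 ALLOC][22-27 ALLOC][28-37 FREE]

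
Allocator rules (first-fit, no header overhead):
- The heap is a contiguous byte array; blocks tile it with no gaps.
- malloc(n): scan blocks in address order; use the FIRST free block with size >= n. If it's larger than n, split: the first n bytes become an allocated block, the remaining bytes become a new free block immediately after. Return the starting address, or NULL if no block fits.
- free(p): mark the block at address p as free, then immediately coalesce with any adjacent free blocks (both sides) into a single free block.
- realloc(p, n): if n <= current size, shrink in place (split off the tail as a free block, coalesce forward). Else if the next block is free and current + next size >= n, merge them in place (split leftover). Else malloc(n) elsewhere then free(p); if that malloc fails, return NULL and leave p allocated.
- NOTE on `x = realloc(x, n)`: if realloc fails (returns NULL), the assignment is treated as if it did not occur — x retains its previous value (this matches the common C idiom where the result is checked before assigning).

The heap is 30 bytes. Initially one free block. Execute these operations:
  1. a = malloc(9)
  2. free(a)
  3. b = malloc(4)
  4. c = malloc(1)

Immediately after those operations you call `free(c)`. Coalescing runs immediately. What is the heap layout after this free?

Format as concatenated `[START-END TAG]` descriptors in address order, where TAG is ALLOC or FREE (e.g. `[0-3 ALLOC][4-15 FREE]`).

Answer: [0-3 ALLOC][4-29 FREE]

Derivation:
Op 1: a = malloc(9) -> a = 0; heap: [0-8 ALLOC][9-29 FREE]
Op 2: free(a) -> (freed a); heap: [0-29 FREE]
Op 3: b = malloc(4) -> b = 0; heap: [0-3 ALLOC][4-29 FREE]
Op 4: c = malloc(1) -> c = 4; heap: [0-3 ALLOC][4-4 ALLOC][5-29 FREE]
free(c): c = 4 -> block [4-4 ALLOC]; mark free, coalesce with adjacent free neighbors -> [0-3 ALLOC][4-29 FREE]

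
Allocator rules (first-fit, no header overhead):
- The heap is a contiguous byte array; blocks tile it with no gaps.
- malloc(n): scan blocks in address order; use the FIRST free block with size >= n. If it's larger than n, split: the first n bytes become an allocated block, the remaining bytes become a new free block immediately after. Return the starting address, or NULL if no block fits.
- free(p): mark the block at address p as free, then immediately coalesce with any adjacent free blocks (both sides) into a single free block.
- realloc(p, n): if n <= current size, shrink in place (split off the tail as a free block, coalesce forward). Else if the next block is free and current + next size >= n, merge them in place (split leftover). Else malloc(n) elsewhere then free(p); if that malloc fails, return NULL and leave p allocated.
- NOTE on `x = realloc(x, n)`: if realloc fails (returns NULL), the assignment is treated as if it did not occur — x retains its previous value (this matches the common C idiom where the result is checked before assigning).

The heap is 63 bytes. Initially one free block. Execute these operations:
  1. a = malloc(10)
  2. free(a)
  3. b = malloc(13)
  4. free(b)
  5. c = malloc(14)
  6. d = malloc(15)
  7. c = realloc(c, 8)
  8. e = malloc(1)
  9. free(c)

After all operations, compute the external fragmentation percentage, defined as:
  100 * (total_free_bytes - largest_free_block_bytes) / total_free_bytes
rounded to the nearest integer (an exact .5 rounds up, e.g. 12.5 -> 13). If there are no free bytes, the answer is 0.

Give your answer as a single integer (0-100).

Op 1: a = malloc(10) -> a = 0; heap: [0-9 ALLOC][10-62 FREE]
Op 2: free(a) -> (freed a); heap: [0-62 FREE]
Op 3: b = malloc(13) -> b = 0; heap: [0-12 ALLOC][13-62 FREE]
Op 4: free(b) -> (freed b); heap: [0-62 FREE]
Op 5: c = malloc(14) -> c = 0; heap: [0-13 ALLOC][14-62 FREE]
Op 6: d = malloc(15) -> d = 14; heap: [0-13 ALLOC][14-28 ALLOC][29-62 FREE]
Op 7: c = realloc(c, 8) -> c = 0; heap: [0-7 ALLOC][8-13 FREE][14-28 ALLOC][29-62 FREE]
Op 8: e = malloc(1) -> e = 8; heap: [0-7 ALLOC][8-8 ALLOC][9-13 FREE][14-28 ALLOC][29-62 FREE]
Op 9: free(c) -> (freed c); heap: [0-7 FREE][8-8 ALLOC][9-13 FREE][14-28 ALLOC][29-62 FREE]
Free blocks: [8 5 34] total_free=47 largest=34 -> 100*(47-34)/47 = 1300/47 ≈ 27.660 -> rounds to 28

Answer: 28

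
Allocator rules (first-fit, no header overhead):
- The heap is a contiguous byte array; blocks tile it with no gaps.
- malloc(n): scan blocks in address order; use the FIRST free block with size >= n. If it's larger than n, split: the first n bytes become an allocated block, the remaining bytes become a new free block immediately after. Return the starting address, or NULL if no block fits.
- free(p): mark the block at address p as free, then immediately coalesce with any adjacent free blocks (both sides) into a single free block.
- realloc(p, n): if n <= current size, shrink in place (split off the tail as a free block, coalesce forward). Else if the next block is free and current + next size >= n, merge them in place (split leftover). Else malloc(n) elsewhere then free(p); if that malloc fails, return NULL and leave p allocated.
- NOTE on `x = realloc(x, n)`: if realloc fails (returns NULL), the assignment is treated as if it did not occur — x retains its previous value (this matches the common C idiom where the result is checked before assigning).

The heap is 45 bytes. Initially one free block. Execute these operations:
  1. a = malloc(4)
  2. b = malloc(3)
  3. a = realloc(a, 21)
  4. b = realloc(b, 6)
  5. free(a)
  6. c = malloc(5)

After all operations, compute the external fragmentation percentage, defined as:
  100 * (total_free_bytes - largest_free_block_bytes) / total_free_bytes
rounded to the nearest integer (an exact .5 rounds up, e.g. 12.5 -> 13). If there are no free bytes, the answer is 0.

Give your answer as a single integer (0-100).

Op 1: a = malloc(4) -> a = 0; heap: [0-3 ALLOC][4-44 FREE]
Op 2: b = malloc(3) -> b = 4; heap: [0-3 ALLOC][4-6 ALLOC][7-44 FREE]
Op 3: a = realloc(a, 21) -> a = 7; heap: [0-3 FREE][4-6 ALLOC][7-27 ALLOC][28-44 FREE]
Op 4: b = realloc(b, 6) -> b = 28; heap: [0-6 FREE][7-27 ALLOC][28-33 ALLOC][34-44 FREE]
Op 5: free(a) -> (freed a); heap: [0-27 FREE][28-33 ALLOC][34-44 FREE]
Op 6: c = malloc(5) -> c = 0; heap: [0-4 ALLOC][5-27 FREE][28-33 ALLOC][34-44 FREE]
Free blocks: [23 11] total_free=34 largest=23 -> 100*(34-23)/34 = 1100/34 ≈ 32.353 -> rounds to 32

Answer: 32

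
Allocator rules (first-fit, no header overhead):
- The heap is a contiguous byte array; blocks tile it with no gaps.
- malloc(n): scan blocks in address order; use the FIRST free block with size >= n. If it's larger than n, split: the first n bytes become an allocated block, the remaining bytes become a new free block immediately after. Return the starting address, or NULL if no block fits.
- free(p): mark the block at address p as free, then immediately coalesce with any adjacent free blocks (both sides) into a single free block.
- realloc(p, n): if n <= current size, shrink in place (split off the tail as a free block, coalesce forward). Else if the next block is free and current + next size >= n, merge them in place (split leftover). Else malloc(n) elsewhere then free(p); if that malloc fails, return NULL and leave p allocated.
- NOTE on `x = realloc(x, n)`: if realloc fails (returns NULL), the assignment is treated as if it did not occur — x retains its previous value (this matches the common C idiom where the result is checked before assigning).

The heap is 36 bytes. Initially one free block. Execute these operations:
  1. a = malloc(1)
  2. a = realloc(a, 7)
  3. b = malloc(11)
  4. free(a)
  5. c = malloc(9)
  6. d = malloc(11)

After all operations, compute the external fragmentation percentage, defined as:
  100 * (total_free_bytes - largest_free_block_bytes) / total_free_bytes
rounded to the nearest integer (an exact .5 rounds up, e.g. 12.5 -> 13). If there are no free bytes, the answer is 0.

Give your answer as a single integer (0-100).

Answer: 44

Derivation:
Op 1: a = malloc(1) -> a = 0; heap: [0-0 ALLOC][1-35 FREE]
Op 2: a = realloc(a, 7) -> a = 0; heap: [0-6 ALLOC][7-35 FREE]
Op 3: b = malloc(11) -> b = 7; heap: [0-6 ALLOC][7-17 ALLOC][18-35 FREE]
Op 4: free(a) -> (freed a); heap: [0-6 FREE][7-17 ALLOC][18-35 FREE]
Op 5: c = malloc(9) -> c = 18; heap: [0-6 FREE][7-17 ALLOC][18-26 ALLOC][27-35 FREE]
Op 6: d = malloc(11) -> d = NULL; heap: [0-6 FREE][7-17 ALLOC][18-26 ALLOC][27-35 FREE]
Free blocks: [7 9] total_free=16 largest=9 -> 100*(16-9)/16 = 700/16 = 43.75 -> rounds to 44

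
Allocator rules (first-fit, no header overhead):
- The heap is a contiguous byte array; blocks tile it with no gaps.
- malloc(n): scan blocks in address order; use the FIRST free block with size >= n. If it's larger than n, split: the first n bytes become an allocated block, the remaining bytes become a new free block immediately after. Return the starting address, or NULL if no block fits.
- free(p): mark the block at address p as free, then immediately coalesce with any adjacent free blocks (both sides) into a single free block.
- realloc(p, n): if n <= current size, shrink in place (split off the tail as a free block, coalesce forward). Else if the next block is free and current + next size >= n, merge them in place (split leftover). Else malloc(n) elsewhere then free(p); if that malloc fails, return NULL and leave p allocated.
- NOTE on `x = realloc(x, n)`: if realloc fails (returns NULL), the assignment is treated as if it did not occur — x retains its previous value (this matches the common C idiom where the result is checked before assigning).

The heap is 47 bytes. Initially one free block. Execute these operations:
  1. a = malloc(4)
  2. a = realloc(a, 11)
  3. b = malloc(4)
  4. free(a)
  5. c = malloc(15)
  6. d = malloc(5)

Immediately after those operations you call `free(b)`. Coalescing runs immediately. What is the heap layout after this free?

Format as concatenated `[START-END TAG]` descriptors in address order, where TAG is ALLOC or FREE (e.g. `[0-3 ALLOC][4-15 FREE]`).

Answer: [0-4 ALLOC][5-14 FREE][15-29 ALLOC][30-46 FREE]

Derivation:
Op 1: a = malloc(4) -> a = 0; heap: [0-3 ALLOC][4-46 FREE]
Op 2: a = realloc(a, 11) -> a = 0; heap: [0-10 ALLOC][11-46 FREE]
Op 3: b = malloc(4) -> b = 11; heap: [0-10 ALLOC][11-14 ALLOC][15-46 FREE]
Op 4: free(a) -> (freed a); heap: [0-10 FREE][11-14 ALLOC][15-46 FREE]
Op 5: c = malloc(15) -> c = 15; heap: [0-10 FREE][11-14 ALLOC][15-29 ALLOC][30-46 FREE]
Op 6: d = malloc(5) -> d = 0; heap: [0-4 ALLOC][5-10 FREE][11-14 ALLOC][15-29 ALLOC][30-46 FREE]
free(b): b = 11 -> block [11-14 ALLOC]; mark free, coalesce with adjacent free neighbors -> [0-4 ALLOC][5-14 FREE][15-29 ALLOC][30-46 FREE]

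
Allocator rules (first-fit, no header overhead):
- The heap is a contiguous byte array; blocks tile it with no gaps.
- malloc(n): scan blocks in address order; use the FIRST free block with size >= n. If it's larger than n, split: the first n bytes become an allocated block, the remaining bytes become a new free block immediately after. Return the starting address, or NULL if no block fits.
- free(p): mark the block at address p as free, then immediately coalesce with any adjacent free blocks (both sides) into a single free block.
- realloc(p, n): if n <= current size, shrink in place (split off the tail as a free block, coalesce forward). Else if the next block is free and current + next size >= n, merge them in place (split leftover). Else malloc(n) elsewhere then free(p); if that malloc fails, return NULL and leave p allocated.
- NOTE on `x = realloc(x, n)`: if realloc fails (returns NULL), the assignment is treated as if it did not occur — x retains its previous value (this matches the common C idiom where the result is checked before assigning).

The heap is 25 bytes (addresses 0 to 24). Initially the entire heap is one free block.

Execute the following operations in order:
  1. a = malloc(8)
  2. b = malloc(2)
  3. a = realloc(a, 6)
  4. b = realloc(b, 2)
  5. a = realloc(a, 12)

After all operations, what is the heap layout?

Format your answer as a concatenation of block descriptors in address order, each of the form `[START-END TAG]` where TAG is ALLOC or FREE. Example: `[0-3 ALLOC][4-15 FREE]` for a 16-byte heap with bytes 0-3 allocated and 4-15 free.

Answer: [0-7 FREE][8-9 ALLOC][10-21 ALLOC][22-24 FREE]

Derivation:
Op 1: a = malloc(8) -> a = 0; heap: [0-7 ALLOC][8-24 FREE]
Op 2: b = malloc(2) -> b = 8; heap: [0-7 ALLOC][8-9 ALLOC][10-24 FREE]
Op 3: a = realloc(a, 6) -> a = 0; heap: [0-5 ALLOC][6-7 FREE][8-9 ALLOC][10-24 FREE]
Op 4: b = realloc(b, 2) -> b = 8; heap: [0-5 ALLOC][6-7 FREE][8-9 ALLOC][10-24 FREE]
Op 5: a = realloc(a, 12) -> a = 10; heap: [0-7 FREE][8-9 ALLOC][10-21 ALLOC][22-24 FREE]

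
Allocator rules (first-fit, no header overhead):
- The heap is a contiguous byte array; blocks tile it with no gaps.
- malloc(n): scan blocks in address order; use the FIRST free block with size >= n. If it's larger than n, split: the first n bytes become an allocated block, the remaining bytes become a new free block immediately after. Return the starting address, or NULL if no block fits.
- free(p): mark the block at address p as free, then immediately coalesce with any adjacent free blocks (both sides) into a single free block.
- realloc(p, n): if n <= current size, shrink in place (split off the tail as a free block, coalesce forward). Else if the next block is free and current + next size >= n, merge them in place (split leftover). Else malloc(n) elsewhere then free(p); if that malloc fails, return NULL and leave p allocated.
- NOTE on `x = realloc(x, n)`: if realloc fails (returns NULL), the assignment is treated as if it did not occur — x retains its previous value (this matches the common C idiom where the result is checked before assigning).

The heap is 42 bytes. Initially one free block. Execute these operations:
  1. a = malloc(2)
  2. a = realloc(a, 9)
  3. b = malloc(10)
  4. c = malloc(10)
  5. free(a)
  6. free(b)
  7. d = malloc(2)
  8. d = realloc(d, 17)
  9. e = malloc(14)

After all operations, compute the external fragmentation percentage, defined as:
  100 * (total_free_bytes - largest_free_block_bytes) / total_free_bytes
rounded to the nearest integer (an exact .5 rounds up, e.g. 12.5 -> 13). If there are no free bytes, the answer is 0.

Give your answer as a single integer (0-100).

Answer: 13

Derivation:
Op 1: a = malloc(2) -> a = 0; heap: [0-1 ALLOC][2-41 FREE]
Op 2: a = realloc(a, 9) -> a = 0; heap: [0-8 ALLOC][9-41 FREE]
Op 3: b = malloc(10) -> b = 9; heap: [0-8 ALLOC][9-18 ALLOC][19-41 FREE]
Op 4: c = malloc(10) -> c = 19; heap: [0-8 ALLOC][9-18 ALLOC][19-28 ALLOC][29-41 FREE]
Op 5: free(a) -> (freed a); heap: [0-8 FREE][9-18 ALLOC][19-28 ALLOC][29-41 FREE]
Op 6: free(b) -> (freed b); heap: [0-18 FREE][19-28 ALLOC][29-41 FREE]
Op 7: d = malloc(2) -> d = 0; heap: [0-1 ALLOC][2-18 FREE][19-28 ALLOC][29-41 FREE]
Op 8: d = realloc(d, 17) -> d = 0; heap: [0-16 ALLOC][17-18 FREE][19-28 ALLOC][29-41 FREE]
Op 9: e = malloc(14) -> e = NULL; heap: [0-16 ALLOC][17-18 FREE][19-28 ALLOC][29-41 FREE]
Free blocks: [2 13] total_free=15 largest=13 -> 100*(15-13)/15 = 200/15 ≈ 13.333 -> rounds to 13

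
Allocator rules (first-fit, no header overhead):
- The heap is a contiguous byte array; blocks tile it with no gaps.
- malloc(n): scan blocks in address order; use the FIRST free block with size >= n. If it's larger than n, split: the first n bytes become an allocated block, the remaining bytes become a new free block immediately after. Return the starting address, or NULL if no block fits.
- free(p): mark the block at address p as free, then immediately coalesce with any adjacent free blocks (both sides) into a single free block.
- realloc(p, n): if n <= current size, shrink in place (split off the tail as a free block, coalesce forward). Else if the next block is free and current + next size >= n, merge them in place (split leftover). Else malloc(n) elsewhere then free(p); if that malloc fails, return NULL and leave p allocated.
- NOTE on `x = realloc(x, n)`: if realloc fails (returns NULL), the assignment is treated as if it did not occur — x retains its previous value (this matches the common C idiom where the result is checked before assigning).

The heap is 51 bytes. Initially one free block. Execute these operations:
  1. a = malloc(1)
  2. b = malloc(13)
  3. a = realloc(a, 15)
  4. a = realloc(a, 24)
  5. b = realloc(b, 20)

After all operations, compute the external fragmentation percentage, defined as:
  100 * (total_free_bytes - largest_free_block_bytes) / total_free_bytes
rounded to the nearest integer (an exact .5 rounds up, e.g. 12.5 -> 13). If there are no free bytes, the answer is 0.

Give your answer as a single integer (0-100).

Op 1: a = malloc(1) -> a = 0; heap: [0-0 ALLOC][1-50 FREE]
Op 2: b = malloc(13) -> b = 1; heap: [0-0 ALLOC][1-13 ALLOC][14-50 FREE]
Op 3: a = realloc(a, 15) -> a = 14; heap: [0-0 FREE][1-13 ALLOC][14-28 ALLOC][29-50 FREE]
Op 4: a = realloc(a, 24) -> a = 14; heap: [0-0 FREE][1-13 ALLOC][14-37 ALLOC][38-50 FREE]
Op 5: b = realloc(b, 20) -> NULL (b unchanged); heap: [0-0 FREE][1-13 ALLOC][14-37 ALLOC][38-50 FREE]
Free blocks: [1 13] total_free=14 largest=13 -> 100*(14-13)/14 = 100/14 ≈ 7.143 -> rounds to 7

Answer: 7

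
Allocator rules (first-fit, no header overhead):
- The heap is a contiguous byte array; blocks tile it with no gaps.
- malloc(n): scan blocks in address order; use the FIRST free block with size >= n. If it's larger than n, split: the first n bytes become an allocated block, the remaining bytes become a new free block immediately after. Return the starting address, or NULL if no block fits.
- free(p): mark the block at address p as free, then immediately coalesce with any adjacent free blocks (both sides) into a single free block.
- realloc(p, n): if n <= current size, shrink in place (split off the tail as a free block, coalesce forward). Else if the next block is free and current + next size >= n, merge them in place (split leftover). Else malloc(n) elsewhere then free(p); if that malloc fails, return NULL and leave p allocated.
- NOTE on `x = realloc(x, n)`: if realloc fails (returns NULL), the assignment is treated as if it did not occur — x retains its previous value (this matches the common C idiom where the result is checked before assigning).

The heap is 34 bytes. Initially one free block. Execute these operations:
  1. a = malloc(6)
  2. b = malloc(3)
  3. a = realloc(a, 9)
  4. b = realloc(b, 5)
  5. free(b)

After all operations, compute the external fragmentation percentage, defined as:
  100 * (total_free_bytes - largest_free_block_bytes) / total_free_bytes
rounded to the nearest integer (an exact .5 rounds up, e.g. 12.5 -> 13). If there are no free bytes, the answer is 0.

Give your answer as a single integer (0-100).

Answer: 36

Derivation:
Op 1: a = malloc(6) -> a = 0; heap: [0-5 ALLOC][6-33 FREE]
Op 2: b = malloc(3) -> b = 6; heap: [0-5 ALLOC][6-8 ALLOC][9-33 FREE]
Op 3: a = realloc(a, 9) -> a = 9; heap: [0-5 FREE][6-8 ALLOC][9-17 ALLOC][18-33 FREE]
Op 4: b = realloc(b, 5) -> b = 0; heap: [0-4 ALLOC][5-8 FREE][9-17 ALLOC][18-33 FREE]
Op 5: free(b) -> (freed b); heap: [0-8 FREE][9-17 ALLOC][18-33 FREE]
Free blocks: [9 16] total_free=25 largest=16 -> 100*(25-16)/25 = 900/25 = 36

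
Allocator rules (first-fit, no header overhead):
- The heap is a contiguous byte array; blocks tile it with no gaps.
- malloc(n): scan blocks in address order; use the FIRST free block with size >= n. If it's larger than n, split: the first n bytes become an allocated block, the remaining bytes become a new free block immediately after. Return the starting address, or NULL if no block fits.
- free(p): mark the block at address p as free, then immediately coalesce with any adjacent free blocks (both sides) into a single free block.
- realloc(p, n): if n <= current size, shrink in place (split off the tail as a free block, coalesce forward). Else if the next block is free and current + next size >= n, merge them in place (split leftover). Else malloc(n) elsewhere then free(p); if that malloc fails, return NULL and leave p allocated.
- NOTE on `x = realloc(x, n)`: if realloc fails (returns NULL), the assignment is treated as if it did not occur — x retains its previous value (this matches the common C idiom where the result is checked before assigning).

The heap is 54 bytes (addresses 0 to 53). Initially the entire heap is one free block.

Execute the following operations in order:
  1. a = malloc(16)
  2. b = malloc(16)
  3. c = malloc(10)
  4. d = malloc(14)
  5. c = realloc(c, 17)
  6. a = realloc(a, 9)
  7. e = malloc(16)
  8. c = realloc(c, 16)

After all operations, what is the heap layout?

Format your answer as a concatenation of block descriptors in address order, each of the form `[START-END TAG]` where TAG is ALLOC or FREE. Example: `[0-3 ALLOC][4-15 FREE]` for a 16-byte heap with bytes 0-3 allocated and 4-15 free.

Answer: [0-8 ALLOC][9-15 FREE][16-31 ALLOC][32-47 ALLOC][48-53 FREE]

Derivation:
Op 1: a = malloc(16) -> a = 0; heap: [0-15 ALLOC][16-53 FREE]
Op 2: b = malloc(16) -> b = 16; heap: [0-15 ALLOC][16-31 ALLOC][32-53 FREE]
Op 3: c = malloc(10) -> c = 32; heap: [0-15 ALLOC][16-31 ALLOC][32-41 ALLOC][42-53 FREE]
Op 4: d = malloc(14) -> d = NULL; heap: [0-15 ALLOC][16-31 ALLOC][32-41 ALLOC][42-53 FREE]
Op 5: c = realloc(c, 17) -> c = 32; heap: [0-15 ALLOC][16-31 ALLOC][32-48 ALLOC][49-53 FREE]
Op 6: a = realloc(a, 9) -> a = 0; heap: [0-8 ALLOC][9-15 FREE][16-31 ALLOC][32-48 ALLOC][49-53 FREE]
Op 7: e = malloc(16) -> e = NULL; heap: [0-8 ALLOC][9-15 FREE][16-31 ALLOC][32-48 ALLOC][49-53 FREE]
Op 8: c = realloc(c, 16) -> c = 32; heap: [0-8 ALLOC][9-15 FREE][16-31 ALLOC][32-47 ALLOC][48-53 FREE]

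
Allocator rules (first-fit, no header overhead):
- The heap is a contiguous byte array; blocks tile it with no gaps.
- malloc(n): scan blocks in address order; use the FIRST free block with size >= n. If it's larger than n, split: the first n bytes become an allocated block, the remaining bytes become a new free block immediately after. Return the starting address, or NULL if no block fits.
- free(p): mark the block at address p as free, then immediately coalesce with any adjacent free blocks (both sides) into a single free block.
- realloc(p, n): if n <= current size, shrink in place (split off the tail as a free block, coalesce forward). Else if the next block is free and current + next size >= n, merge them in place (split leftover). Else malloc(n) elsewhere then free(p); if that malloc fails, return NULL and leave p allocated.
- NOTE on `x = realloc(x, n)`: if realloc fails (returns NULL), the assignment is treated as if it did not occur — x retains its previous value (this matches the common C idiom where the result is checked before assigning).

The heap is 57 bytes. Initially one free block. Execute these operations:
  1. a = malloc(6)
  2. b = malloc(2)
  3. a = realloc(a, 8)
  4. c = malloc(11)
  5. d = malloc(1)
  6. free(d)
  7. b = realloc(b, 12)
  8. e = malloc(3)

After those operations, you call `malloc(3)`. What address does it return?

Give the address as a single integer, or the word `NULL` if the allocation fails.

Answer: 3

Derivation:
Op 1: a = malloc(6) -> a = 0; heap: [0-5 ALLOC][6-56 FREE]
Op 2: b = malloc(2) -> b = 6; heap: [0-5 ALLOC][6-7 ALLOC][8-56 FREE]
Op 3: a = realloc(a, 8) -> a = 8; heap: [0-5 FREE][6-7 ALLOC][8-15 ALLOC][16-56 FREE]
Op 4: c = malloc(11) -> c = 16; heap: [0-5 FREE][6-7 ALLOC][8-15 ALLOC][16-26 ALLOC][27-56 FREE]
Op 5: d = malloc(1) -> d = 0; heap: [0-0 ALLOC][1-5 FREE][6-7 ALLOC][8-15 ALLOC][16-26 ALLOC][27-56 FREE]
Op 6: free(d) -> (freed d); heap: [0-5 FREE][6-7 ALLOC][8-15 ALLOC][16-26 ALLOC][27-56 FREE]
Op 7: b = realloc(b, 12) -> b = 27; heap: [0-7 FREE][8-15 ALLOC][16-26 ALLOC][27-38 ALLOC][39-56 FREE]
Op 8: e = malloc(3) -> e = 0; heap: [0-2 ALLOC][3-7 FREE][8-15 ALLOC][16-26 ALLOC][27-38 ALLOC][39-56 FREE]
malloc(3): first-fit scan over [0-2 ALLOC][3-7 FREE][8-15 ALLOC][16-26 ALLOC][27-38 ALLOC][39-56 FREE] -> 3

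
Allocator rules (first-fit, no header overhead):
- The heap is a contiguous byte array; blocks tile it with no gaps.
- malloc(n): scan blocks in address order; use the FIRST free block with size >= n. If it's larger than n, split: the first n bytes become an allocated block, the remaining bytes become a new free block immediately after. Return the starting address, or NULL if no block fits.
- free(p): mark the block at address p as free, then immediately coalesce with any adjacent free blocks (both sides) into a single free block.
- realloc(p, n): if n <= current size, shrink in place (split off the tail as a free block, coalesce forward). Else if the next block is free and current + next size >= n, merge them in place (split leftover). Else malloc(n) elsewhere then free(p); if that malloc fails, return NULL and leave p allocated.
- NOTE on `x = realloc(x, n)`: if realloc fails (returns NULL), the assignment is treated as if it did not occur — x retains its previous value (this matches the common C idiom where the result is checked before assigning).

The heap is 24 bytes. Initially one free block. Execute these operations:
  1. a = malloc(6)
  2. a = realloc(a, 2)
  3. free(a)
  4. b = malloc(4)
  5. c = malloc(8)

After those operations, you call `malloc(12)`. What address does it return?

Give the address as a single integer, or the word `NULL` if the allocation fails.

Answer: 12

Derivation:
Op 1: a = malloc(6) -> a = 0; heap: [0-5 ALLOC][6-23 FREE]
Op 2: a = realloc(a, 2) -> a = 0; heap: [0-1 ALLOC][2-23 FREE]
Op 3: free(a) -> (freed a); heap: [0-23 FREE]
Op 4: b = malloc(4) -> b = 0; heap: [0-3 ALLOC][4-23 FREE]
Op 5: c = malloc(8) -> c = 4; heap: [0-3 ALLOC][4-11 ALLOC][12-23 FREE]
malloc(12): first-fit scan over [0-3 ALLOC][4-11 ALLOC][12-23 FREE] -> 12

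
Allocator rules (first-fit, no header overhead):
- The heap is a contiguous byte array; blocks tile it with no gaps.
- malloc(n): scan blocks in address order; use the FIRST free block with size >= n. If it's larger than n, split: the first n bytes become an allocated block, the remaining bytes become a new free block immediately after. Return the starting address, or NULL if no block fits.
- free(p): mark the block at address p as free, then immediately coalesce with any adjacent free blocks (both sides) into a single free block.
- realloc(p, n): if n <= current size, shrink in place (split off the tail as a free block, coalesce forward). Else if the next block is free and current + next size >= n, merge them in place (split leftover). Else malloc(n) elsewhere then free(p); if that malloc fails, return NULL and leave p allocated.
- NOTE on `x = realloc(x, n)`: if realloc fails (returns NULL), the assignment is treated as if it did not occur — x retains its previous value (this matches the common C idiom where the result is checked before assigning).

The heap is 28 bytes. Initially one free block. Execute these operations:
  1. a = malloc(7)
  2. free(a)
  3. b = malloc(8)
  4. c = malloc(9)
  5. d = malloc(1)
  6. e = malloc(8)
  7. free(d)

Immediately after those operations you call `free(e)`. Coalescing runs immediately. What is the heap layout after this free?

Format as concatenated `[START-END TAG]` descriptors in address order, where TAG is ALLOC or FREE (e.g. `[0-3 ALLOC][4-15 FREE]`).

Op 1: a = malloc(7) -> a = 0; heap: [0-6 ALLOC][7-27 FREE]
Op 2: free(a) -> (freed a); heap: [0-27 FREE]
Op 3: b = malloc(8) -> b = 0; heap: [0-7 ALLOC][8-27 FREE]
Op 4: c = malloc(9) -> c = 8; heap: [0-7 ALLOC][8-16 ALLOC][17-27 FREE]
Op 5: d = malloc(1) -> d = 17; heap: [0-7 ALLOC][8-16 ALLOC][17-17 ALLOC][18-27 FREE]
Op 6: e = malloc(8) -> e = 18; heap: [0-7 ALLOC][8-16 ALLOC][17-17 ALLOC][18-25 ALLOC][26-27 FREE]
Op 7: free(d) -> (freed d); heap: [0-7 ALLOC][8-16 ALLOC][17-17 FREE][18-25 ALLOC][26-27 FREE]
free(e): e = 18 -> block [18-25 ALLOC]; mark free, coalesce with adjacent free neighbors -> [0-7 ALLOC][8-16 ALLOC][17-27 FREE]

Answer: [0-7 ALLOC][8-16 ALLOC][17-27 FREE]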